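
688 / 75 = 9.17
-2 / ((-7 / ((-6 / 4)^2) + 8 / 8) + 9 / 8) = 144 / 71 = 2.03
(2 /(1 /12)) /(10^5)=3 /12500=0.00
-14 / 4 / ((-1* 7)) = 1 / 2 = 0.50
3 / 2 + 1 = 5 / 2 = 2.50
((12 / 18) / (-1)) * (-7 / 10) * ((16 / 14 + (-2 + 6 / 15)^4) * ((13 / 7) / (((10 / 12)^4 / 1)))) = 189101952 / 13671875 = 13.83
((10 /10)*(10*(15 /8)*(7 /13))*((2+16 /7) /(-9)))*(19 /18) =-2375 /468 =-5.07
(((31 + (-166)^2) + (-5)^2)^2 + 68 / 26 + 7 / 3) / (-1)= -29734479409 / 39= -762422548.95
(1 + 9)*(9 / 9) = 10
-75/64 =-1.17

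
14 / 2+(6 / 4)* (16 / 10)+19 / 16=847 / 80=10.59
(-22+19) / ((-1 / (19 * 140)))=7980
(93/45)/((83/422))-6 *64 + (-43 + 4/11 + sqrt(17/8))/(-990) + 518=130655039/903870-sqrt(34)/3960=144.55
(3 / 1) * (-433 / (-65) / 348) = 433 / 7540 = 0.06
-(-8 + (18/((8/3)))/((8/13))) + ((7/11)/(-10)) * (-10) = -821/352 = -2.33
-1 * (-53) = 53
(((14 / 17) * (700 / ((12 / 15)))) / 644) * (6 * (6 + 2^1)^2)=168000 / 391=429.67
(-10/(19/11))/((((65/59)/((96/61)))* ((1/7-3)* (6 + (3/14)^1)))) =1017632/2184715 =0.47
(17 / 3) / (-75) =-17 / 225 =-0.08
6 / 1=6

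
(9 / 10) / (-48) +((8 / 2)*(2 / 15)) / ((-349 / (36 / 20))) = -6003 / 279200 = -0.02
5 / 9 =0.56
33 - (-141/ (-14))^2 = -13413/ 196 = -68.43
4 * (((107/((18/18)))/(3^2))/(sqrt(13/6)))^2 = 91592/351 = 260.95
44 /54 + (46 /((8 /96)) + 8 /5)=74846 /135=554.41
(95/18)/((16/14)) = 665/144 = 4.62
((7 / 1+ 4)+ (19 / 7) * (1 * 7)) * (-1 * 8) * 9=-2160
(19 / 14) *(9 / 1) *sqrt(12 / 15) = 171 *sqrt(5) / 35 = 10.92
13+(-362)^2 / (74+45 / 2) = 264597 / 193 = 1370.97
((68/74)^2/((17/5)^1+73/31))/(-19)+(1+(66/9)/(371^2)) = 2376771178300/2395140454119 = 0.99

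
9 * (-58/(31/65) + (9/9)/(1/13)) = -30303/31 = -977.52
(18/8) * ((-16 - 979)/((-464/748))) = 1674585/464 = 3609.02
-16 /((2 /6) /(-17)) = 816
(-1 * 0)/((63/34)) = 0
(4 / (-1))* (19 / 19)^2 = -4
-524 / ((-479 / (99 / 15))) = 17292 / 2395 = 7.22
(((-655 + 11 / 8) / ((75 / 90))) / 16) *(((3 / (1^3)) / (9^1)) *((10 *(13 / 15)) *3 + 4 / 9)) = -432.12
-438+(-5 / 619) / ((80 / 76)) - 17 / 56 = -15193621 / 34664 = -438.31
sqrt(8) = 2 * sqrt(2) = 2.83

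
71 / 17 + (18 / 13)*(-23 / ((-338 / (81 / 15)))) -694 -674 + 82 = -239279122 / 186745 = -1281.31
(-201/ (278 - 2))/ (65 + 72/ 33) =-737/ 67988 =-0.01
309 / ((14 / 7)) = 309 / 2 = 154.50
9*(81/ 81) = 9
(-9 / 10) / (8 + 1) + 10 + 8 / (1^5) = 179 / 10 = 17.90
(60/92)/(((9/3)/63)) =315/23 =13.70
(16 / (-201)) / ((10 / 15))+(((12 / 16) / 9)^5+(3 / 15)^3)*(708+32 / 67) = 2892164719 / 520992000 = 5.55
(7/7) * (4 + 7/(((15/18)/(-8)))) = -316/5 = -63.20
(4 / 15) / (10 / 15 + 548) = 2 / 4115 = 0.00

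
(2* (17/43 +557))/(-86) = -23968/1849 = -12.96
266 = 266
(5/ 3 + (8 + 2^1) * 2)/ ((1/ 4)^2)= 1040/ 3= 346.67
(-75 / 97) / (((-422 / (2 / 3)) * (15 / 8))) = 40 / 61401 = 0.00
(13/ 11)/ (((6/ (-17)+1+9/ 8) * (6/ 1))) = 884/ 7953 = 0.11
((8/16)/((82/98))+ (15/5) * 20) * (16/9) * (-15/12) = -49690/369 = -134.66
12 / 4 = 3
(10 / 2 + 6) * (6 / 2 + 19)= 242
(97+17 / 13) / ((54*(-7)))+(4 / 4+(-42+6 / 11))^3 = -24057161626 / 363363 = -66206.97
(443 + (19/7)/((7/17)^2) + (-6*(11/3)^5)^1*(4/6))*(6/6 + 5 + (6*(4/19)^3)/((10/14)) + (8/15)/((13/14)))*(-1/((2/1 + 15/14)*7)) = 650285377591856/958725456507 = 678.28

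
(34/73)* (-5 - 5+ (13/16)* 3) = -2057/584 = -3.52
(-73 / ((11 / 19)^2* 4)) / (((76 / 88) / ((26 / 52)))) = -1387 / 44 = -31.52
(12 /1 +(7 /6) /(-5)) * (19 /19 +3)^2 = 2824 /15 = 188.27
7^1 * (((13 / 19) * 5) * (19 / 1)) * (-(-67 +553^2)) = -139112610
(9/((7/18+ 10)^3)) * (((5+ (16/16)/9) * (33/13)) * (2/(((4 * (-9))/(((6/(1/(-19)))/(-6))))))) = -849528/7728149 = -0.11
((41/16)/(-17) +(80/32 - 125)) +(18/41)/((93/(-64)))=-42506279/345712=-122.95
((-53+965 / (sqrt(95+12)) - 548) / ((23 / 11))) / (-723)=6611 / 16629 - 10615 * sqrt(107) / 1779303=0.34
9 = 9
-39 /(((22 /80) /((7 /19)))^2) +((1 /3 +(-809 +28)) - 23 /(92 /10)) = -223602619 /262086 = -853.17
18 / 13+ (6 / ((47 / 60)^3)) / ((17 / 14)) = 267641838 / 22944883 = 11.66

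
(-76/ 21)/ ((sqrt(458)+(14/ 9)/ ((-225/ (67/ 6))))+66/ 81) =689625900/ 118178878223 -934942500 * sqrt(458)/ 118178878223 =-0.16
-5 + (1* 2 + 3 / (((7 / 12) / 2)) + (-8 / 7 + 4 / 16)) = 179 / 28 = 6.39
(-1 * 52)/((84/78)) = -48.29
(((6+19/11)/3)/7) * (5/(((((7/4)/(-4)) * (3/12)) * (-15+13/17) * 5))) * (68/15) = 628864/586971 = 1.07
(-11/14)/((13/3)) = -33/182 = -0.18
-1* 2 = -2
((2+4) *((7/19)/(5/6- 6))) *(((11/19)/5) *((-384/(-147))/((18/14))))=-5632/55955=-0.10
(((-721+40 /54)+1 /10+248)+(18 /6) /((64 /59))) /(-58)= 4055561 /501120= 8.09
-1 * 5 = -5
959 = 959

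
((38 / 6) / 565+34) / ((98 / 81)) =28.11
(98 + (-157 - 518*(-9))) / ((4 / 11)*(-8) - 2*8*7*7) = -50633 / 8656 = -5.85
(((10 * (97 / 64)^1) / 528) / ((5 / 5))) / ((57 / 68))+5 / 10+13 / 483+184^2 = 33856.56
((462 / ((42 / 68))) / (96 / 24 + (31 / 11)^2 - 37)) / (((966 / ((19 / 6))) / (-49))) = 3009391 / 627624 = 4.79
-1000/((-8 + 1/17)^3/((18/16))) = 4913/2187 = 2.25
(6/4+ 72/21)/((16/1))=69/224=0.31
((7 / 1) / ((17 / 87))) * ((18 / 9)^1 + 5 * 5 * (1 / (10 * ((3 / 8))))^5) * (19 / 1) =238262318 / 172125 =1384.24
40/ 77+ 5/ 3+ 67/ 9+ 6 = 10832/ 693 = 15.63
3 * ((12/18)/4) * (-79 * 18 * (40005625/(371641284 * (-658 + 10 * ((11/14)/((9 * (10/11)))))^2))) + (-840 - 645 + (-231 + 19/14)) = -427923756772911095/249570171854766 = -1714.64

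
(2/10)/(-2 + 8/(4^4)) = -0.10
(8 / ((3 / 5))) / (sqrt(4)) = 20 / 3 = 6.67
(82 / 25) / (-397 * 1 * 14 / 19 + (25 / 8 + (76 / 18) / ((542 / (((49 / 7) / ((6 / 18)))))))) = -10133232 / 893571025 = -0.01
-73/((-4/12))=219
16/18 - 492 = -4420/9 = -491.11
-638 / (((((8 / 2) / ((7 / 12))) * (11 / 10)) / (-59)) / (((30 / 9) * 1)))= 299425 / 18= 16634.72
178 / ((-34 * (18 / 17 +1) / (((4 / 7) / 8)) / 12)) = -534 / 245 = -2.18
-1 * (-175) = 175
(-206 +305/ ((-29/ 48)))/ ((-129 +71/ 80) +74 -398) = 1649120/ 1048901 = 1.57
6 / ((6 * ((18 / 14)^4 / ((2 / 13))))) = 4802 / 85293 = 0.06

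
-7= -7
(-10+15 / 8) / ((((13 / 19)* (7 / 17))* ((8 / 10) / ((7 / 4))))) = -8075 / 128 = -63.09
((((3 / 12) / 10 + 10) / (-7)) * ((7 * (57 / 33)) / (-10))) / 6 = 7619 / 26400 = 0.29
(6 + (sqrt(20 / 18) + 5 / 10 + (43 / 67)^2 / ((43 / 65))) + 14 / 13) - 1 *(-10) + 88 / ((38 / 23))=sqrt(10) / 3 + 158473285 / 2217566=72.52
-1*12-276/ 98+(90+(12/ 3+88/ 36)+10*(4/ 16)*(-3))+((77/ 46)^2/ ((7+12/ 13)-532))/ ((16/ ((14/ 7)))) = 418908504715/ 5651192736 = 74.13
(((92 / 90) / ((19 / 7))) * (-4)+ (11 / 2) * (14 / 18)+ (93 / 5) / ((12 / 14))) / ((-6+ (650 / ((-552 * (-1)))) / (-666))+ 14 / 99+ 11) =4.76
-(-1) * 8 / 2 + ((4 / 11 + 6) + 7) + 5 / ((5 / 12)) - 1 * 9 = 224 / 11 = 20.36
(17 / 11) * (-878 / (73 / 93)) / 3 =-462706 / 803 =-576.22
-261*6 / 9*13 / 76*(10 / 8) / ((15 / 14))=-2639 / 76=-34.72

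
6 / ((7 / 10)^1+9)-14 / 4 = -559 / 194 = -2.88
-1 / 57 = -0.02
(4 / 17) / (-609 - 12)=-4 / 10557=-0.00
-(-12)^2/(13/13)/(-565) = 144/565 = 0.25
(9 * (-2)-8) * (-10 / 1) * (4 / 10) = 104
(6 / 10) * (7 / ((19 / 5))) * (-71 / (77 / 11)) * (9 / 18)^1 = -5.61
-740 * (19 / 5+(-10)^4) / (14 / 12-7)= 1269053.49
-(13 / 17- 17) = 276 / 17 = 16.24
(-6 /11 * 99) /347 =-54 /347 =-0.16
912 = 912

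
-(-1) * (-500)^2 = 250000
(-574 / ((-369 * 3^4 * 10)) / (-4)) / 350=-1 / 729000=-0.00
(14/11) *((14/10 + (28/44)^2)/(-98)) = -156/6655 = -0.02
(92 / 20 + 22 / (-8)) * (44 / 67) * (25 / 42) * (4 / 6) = 2035 / 4221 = 0.48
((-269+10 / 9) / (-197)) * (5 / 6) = 12055 / 10638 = 1.13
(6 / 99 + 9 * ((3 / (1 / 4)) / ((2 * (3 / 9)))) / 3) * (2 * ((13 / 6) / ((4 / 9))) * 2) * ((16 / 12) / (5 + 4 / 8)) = 92768 / 363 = 255.56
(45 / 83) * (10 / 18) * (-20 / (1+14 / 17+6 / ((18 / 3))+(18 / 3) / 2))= -8500 / 8217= -1.03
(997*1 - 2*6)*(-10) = -9850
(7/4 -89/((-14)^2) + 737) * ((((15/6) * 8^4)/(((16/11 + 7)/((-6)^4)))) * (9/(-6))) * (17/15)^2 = -2232809883.76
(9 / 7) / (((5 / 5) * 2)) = 9 / 14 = 0.64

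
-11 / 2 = -5.50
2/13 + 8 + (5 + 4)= 223/13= 17.15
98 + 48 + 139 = 285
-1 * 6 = -6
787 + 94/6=2408/3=802.67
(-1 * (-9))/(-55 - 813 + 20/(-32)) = -72/6949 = -0.01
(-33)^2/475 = 1089/475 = 2.29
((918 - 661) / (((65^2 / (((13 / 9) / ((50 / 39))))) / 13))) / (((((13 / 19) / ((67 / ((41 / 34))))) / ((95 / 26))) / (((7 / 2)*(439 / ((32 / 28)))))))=2273131967533 / 6396000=355398.99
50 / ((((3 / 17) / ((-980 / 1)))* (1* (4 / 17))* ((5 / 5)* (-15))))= 708050 / 9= 78672.22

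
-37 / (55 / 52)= -34.98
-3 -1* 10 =-13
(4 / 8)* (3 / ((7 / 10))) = 2.14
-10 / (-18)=5 / 9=0.56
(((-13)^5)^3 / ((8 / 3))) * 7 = -1074903753295905897 / 8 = -134362969161988237.12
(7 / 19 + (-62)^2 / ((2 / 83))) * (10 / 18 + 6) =178829059 / 171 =1045783.97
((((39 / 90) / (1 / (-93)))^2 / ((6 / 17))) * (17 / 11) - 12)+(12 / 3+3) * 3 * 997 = 185041201 / 6600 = 28036.55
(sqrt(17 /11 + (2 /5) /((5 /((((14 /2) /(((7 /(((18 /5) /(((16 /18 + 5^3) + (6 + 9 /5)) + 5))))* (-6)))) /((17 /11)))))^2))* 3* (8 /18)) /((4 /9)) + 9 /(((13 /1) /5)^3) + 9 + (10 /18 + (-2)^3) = 40883 /19773 + 3* sqrt(1315612123909765) /29176675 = 5.80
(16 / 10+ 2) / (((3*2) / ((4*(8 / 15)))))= 32 / 25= 1.28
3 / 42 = 1 / 14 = 0.07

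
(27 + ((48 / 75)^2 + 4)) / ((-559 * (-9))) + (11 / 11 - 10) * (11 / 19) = -310920136 / 59743125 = -5.20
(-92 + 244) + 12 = 164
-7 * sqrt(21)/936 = -0.03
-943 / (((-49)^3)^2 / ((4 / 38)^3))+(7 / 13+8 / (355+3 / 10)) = 129469614933765607 / 230792792444243029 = 0.56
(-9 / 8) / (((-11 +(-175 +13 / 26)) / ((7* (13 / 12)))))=39 / 848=0.05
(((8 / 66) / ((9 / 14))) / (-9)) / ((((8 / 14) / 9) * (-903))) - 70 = -2681896 / 38313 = -70.00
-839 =-839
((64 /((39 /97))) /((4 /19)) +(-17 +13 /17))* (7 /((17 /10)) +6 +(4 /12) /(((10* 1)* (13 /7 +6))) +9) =131553079154 /9298575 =14147.66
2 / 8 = 1 / 4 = 0.25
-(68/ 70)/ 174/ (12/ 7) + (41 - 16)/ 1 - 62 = -37.00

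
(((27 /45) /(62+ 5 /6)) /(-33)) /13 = -0.00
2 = 2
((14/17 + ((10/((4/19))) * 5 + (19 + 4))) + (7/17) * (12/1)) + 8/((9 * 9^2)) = 6599909/24786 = 266.28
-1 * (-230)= 230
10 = 10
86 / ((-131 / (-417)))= 273.76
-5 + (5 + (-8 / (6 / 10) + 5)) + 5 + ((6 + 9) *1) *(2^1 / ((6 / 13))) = 185 / 3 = 61.67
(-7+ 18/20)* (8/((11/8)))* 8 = -15616/55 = -283.93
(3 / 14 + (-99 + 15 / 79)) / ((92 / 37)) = -4034739 / 101752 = -39.65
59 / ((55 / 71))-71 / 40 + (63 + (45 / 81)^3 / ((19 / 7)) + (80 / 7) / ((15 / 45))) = 7326508207 / 42661080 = 171.74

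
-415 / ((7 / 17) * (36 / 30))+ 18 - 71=-37501 / 42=-892.88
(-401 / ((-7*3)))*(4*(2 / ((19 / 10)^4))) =32080000 / 2736741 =11.72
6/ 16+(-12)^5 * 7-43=-1741866.62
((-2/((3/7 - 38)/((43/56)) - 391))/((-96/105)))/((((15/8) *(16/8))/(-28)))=2107/56751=0.04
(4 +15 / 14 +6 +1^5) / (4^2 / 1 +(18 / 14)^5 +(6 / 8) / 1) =811538 / 1362265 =0.60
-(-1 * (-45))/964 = -45/964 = -0.05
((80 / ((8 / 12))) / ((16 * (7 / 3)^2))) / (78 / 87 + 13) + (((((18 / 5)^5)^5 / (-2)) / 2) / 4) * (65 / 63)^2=-2531799865555049051759341835989137 / 470805168151855468750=-5377595737730.80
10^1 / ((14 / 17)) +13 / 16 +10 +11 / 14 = 2659 / 112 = 23.74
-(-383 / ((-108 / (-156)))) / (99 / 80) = 398320 / 891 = 447.05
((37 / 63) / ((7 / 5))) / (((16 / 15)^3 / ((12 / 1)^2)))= 624375 / 12544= 49.77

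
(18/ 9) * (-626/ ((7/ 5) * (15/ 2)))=-119.24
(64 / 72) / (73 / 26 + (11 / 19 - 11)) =-3952 / 33849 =-0.12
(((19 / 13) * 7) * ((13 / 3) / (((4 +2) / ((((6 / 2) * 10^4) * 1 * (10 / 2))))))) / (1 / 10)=33250000 / 3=11083333.33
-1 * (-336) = 336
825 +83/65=53708/65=826.28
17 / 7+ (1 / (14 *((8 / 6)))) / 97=1885 / 776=2.43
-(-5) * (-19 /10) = -19 /2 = -9.50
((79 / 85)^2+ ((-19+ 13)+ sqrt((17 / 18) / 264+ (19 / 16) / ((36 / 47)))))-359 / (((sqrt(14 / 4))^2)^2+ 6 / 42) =-85502523 / 2507075+ sqrt(974721) / 792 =-32.86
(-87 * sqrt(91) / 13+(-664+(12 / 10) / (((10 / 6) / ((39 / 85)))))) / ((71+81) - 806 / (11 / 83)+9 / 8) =0.12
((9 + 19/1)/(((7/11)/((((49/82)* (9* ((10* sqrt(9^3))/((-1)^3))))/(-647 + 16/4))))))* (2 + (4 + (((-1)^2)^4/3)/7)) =15841980/26363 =600.92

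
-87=-87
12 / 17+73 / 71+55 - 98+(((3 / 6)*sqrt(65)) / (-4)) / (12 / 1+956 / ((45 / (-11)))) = -49808 / 1207+45*sqrt(65) / 79808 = -41.26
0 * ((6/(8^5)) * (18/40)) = 0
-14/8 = -7/4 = -1.75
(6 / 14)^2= 9 / 49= 0.18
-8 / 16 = -1 / 2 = -0.50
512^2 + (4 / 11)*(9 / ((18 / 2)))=262144.36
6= 6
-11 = -11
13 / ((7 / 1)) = 13 / 7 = 1.86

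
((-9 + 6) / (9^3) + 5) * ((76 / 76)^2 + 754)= 3771.89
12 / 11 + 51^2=28623 / 11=2602.09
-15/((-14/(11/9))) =55/42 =1.31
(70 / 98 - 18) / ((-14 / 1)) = 121 / 98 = 1.23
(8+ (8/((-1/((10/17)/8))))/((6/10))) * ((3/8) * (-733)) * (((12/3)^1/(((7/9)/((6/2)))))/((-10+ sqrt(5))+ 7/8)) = 226725696 * sqrt(5)/596071+ 2068871976/596071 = 4321.37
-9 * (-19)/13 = 171/13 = 13.15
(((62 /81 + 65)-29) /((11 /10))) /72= 7445 /16038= 0.46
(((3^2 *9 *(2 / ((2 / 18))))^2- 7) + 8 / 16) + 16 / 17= 72275787 / 34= 2125758.44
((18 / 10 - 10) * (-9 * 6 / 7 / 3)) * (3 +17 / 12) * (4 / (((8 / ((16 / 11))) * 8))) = 6519 / 770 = 8.47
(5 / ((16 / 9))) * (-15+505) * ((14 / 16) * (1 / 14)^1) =11025 / 128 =86.13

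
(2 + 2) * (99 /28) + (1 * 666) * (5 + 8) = 60705 /7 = 8672.14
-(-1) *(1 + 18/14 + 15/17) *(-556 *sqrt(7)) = -209612 *sqrt(7)/119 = -4660.35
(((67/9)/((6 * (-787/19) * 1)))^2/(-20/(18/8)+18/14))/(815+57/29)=-328967387/2277360125648208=-0.00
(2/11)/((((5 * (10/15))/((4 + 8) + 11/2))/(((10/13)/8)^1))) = 0.09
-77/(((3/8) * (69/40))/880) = -21683200/207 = -104749.76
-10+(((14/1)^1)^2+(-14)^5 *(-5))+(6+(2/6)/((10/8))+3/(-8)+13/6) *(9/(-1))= 107569339/40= 2689233.48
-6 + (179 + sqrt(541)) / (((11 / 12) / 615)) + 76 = 7380 * sqrt(541) / 11 + 1321790 / 11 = 135767.67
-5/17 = -0.29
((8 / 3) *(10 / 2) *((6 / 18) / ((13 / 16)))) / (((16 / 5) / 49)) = 9800 / 117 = 83.76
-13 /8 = -1.62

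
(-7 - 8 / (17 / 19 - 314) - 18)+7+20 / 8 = -184115 / 11898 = -15.47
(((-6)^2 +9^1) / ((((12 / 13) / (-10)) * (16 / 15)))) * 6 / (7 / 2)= -43875 / 56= -783.48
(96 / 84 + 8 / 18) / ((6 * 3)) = 0.09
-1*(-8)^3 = 512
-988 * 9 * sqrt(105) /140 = -2223 * sqrt(105) /35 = -650.83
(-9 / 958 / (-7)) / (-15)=-3 / 33530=-0.00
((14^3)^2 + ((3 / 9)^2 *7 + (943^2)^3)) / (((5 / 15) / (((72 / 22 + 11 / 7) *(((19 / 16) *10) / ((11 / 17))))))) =476545131833017457000930 / 2541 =187542358061006476584.39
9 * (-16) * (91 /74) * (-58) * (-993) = -377355888 /37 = -10198807.78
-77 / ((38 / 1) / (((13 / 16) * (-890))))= 445445 / 304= 1465.28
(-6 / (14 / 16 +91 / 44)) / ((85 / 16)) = -8448 / 22015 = -0.38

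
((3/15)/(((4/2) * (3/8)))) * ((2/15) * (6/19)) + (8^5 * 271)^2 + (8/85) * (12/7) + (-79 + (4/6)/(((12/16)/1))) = 40116361122663301117/508725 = 78856673296306.06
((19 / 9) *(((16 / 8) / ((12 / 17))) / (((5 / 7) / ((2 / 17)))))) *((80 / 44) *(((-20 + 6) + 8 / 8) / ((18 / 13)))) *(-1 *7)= 314678 / 2673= 117.72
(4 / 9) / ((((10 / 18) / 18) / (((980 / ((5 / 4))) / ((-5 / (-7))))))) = 395136 / 25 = 15805.44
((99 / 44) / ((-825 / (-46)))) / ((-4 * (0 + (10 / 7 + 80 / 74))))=-17871 / 1430000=-0.01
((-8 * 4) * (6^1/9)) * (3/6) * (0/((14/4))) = 0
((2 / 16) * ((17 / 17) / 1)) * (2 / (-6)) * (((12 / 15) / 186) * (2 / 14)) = -1 / 39060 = -0.00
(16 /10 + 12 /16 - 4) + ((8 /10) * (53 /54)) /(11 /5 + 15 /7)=-7537 /5130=-1.47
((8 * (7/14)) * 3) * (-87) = -1044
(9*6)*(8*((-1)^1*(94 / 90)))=-2256 / 5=-451.20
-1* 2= -2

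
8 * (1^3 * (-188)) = -1504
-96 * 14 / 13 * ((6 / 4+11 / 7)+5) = -10848 / 13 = -834.46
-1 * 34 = -34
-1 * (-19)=19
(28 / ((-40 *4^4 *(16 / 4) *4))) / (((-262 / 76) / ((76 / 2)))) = 2527 / 1341440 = 0.00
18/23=0.78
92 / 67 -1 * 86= -84.63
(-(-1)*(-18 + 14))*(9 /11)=-36 /11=-3.27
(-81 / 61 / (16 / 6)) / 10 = -243 / 4880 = -0.05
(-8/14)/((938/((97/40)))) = -97/65660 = -0.00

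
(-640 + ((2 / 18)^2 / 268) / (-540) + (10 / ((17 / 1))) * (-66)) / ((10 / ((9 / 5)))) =-135275572817 / 1107108000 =-122.19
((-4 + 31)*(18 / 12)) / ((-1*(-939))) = 0.04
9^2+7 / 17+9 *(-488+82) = -60734 / 17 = -3572.59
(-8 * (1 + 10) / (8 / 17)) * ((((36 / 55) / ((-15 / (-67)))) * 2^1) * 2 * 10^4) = -21868800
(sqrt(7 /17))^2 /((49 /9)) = 9 /119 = 0.08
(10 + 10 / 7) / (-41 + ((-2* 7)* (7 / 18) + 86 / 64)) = -23040 / 90923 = -0.25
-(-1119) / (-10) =-1119 / 10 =-111.90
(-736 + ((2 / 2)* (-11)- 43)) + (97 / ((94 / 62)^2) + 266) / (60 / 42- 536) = -6534967297 / 8266078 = -790.58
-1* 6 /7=-6 /7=-0.86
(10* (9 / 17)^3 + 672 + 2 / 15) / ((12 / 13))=161337202 / 221085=729.75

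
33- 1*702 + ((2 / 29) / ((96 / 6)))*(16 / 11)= -213409 / 319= -668.99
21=21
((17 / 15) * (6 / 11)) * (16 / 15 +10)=6.84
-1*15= -15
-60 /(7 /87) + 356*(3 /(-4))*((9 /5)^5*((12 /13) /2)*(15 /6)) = -6567.04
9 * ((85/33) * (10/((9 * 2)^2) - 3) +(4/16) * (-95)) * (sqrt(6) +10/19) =-335705 * sqrt(6)/1188 - 1678525/11286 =-840.90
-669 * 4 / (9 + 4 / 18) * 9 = -216756 / 83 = -2611.52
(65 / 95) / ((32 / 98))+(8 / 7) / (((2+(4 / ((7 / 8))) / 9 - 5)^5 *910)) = 3949556608193273 / 1884886492926320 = 2.10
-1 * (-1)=1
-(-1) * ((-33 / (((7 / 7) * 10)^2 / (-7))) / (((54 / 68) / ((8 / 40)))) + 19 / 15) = 4159 / 2250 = 1.85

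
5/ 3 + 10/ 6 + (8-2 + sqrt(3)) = 11.07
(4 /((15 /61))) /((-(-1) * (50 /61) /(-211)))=-1570262 /375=-4187.37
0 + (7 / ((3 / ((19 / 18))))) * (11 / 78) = 1463 / 4212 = 0.35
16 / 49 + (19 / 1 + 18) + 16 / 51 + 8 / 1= 114055 / 2499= 45.64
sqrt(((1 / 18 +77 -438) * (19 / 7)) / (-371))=sqrt(13084958) / 2226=1.63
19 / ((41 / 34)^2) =21964 / 1681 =13.07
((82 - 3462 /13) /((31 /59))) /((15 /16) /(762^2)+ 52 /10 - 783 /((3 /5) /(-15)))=-2188857557760 /122180203649179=-0.02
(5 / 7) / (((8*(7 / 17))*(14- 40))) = -85 / 10192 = -0.01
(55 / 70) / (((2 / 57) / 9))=5643 / 28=201.54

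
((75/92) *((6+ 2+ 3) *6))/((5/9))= 4455/46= 96.85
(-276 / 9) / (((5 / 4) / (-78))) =9568 / 5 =1913.60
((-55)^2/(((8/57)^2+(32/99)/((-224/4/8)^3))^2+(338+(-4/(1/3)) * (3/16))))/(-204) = -16835834501391675/381202651478271311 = -0.04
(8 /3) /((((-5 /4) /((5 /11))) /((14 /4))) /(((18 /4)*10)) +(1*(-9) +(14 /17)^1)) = -28560 /87757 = -0.33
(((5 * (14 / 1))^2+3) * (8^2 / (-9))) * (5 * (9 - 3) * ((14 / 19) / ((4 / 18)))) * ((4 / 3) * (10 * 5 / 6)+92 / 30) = -2802790144 / 57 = -49171756.91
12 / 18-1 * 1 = -1 / 3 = -0.33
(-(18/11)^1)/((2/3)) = -27/11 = -2.45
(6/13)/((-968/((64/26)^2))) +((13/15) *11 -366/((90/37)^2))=-18779496643/358879950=-52.33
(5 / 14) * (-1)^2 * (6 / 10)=3 / 14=0.21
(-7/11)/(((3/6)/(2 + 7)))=-126/11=-11.45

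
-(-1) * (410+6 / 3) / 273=412 / 273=1.51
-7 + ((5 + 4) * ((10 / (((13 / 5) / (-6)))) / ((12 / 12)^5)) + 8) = -2687 / 13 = -206.69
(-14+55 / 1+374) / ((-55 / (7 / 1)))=-52.82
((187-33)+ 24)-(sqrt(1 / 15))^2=2669 / 15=177.93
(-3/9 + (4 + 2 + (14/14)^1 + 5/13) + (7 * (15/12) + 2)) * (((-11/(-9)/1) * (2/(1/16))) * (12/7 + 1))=4643144/2457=1889.76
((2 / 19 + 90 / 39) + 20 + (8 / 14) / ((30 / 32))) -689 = -17272127 / 25935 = -665.98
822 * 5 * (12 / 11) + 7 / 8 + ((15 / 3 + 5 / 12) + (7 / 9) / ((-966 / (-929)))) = 245406463 / 54648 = 4490.68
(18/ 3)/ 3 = 2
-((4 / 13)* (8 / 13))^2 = -1024 / 28561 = -0.04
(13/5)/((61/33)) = 429/305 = 1.41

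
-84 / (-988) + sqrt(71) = 21 / 247 + sqrt(71) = 8.51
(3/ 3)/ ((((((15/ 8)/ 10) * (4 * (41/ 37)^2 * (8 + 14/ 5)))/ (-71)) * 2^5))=-485995/ 2178576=-0.22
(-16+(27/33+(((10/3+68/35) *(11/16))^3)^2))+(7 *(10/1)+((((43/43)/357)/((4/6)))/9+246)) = 169411464694448475828523/65692731912192000000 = 2578.85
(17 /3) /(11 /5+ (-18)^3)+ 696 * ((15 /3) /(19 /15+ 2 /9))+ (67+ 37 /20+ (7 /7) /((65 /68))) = 3666965251477 /1523326740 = 2407.21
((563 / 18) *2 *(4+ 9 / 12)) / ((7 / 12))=10697 / 21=509.38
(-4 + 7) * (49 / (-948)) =-49 / 316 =-0.16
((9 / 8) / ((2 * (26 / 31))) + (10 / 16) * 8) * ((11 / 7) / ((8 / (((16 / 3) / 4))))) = 3707 / 2496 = 1.49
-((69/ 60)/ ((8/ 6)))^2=-4761/ 6400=-0.74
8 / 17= 0.47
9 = 9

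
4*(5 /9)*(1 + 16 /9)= 500 /81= 6.17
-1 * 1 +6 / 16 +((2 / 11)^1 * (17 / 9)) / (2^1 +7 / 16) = -14953 / 30888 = -0.48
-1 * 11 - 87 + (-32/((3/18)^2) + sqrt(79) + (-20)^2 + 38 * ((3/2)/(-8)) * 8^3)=-4498 + sqrt(79)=-4489.11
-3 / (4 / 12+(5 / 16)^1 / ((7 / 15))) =-1008 / 337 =-2.99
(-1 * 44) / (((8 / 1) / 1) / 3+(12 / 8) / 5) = -1320 / 89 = -14.83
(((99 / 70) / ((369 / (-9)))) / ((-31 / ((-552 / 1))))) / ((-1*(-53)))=-27324 / 2357705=-0.01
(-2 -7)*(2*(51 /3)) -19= -325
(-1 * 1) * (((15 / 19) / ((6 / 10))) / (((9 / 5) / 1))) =-125 / 171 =-0.73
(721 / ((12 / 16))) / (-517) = -2884 / 1551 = -1.86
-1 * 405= -405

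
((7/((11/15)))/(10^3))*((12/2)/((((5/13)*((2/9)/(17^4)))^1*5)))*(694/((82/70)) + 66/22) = 15029455533183/2255000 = 6664947.02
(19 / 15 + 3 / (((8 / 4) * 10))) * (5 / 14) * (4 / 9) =85 / 378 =0.22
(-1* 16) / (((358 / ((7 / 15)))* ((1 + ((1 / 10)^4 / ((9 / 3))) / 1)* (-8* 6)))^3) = 1339843750 / 4181480251150128624153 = 0.00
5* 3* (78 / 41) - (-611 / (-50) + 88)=-146951 / 2050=-71.68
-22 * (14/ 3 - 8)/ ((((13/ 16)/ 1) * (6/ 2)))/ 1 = 3520/ 117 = 30.09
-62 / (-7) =62 / 7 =8.86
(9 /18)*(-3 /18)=-1 /12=-0.08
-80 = -80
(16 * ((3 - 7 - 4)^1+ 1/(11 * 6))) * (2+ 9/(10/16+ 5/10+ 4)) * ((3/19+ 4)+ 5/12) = -15390508/7011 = -2195.19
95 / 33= 2.88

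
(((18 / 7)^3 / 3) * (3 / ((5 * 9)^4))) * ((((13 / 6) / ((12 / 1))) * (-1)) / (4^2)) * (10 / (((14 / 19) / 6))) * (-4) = 0.00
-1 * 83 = -83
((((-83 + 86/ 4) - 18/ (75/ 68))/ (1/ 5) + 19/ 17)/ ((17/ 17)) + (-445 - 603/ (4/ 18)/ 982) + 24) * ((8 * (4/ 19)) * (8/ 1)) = -8672819776/ 792965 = -10937.20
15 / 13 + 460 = 5995 / 13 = 461.15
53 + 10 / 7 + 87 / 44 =17373 / 308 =56.41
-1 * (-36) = 36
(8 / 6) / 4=1 / 3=0.33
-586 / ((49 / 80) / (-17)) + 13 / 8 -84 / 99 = 210407485 / 12936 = 16265.27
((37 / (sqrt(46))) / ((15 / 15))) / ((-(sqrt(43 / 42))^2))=-777*sqrt(46) / 989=-5.33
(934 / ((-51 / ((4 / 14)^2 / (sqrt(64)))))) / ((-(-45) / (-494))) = 230698 / 112455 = 2.05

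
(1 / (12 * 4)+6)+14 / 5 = 2117 / 240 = 8.82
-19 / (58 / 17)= -323 / 58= -5.57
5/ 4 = 1.25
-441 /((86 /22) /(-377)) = 1828827 /43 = 42530.86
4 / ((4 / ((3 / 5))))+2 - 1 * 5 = -2.40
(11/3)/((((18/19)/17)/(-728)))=-1293292/27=-47899.70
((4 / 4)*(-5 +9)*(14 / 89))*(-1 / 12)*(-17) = 238 / 267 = 0.89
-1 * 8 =-8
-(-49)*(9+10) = 931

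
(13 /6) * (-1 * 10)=-65 /3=-21.67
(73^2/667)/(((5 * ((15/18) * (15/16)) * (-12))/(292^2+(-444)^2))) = -481571072/10005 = -48133.04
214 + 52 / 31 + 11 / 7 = 47143 / 217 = 217.25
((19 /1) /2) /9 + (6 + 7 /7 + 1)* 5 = 739 /18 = 41.06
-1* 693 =-693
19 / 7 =2.71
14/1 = 14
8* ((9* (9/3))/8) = 27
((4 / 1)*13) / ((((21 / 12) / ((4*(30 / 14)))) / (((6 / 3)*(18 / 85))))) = 89856 / 833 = 107.87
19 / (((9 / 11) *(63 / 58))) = 12122 / 567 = 21.38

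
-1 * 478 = -478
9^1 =9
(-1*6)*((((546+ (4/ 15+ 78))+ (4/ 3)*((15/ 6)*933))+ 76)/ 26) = -57154/ 65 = -879.29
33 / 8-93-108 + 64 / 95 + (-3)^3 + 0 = -169633 / 760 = -223.20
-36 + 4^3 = 28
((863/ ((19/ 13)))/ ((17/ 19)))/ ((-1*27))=-11219/ 459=-24.44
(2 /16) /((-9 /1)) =-1 /72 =-0.01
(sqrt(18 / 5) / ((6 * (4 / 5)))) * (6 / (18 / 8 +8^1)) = 3 * sqrt(10) / 41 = 0.23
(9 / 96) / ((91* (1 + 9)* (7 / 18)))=27 / 101920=0.00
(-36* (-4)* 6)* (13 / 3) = 3744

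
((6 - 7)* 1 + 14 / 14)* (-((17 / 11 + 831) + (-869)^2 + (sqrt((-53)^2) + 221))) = 0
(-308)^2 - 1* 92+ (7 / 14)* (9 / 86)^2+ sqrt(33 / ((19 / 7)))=sqrt(4389) / 19+ 1401867505 / 14792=94775.49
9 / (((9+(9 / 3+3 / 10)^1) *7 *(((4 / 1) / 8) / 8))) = 480 / 287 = 1.67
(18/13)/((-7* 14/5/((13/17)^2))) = -585/14161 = -0.04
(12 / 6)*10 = 20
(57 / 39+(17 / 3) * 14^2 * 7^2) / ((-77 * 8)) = -2122541 / 24024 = -88.35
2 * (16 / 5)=32 / 5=6.40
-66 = -66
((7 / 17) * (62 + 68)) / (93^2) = 910 / 147033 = 0.01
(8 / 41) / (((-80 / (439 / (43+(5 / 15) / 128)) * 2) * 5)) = -42144 / 16925825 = -0.00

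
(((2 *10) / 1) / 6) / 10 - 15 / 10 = -7 / 6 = -1.17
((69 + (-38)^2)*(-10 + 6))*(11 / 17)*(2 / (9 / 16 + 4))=-125312 / 73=-1716.60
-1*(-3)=3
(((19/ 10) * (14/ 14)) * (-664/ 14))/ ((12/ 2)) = -1577/ 105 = -15.02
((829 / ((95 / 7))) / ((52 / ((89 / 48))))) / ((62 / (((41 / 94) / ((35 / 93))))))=3025021 / 74297600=0.04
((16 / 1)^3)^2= 16777216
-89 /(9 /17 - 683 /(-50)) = -75650 /12061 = -6.27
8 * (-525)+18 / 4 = -8391 / 2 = -4195.50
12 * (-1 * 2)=-24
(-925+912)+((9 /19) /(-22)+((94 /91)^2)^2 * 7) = -20686623861 /4094904814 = -5.05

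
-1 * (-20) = 20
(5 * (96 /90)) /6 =8 /9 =0.89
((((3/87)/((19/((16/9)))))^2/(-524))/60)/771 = -16/37256765590215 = -0.00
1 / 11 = 0.09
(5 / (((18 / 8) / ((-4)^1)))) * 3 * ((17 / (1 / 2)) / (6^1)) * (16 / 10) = -2176 / 9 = -241.78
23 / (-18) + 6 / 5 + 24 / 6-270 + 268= 173 / 90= 1.92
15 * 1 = 15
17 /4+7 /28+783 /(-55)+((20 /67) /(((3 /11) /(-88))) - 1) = -2366981 /22110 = -107.05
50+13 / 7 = 363 / 7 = 51.86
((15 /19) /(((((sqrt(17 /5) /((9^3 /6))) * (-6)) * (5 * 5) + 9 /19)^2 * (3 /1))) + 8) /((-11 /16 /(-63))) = 348093004694400 * sqrt(85) /1516764610553291 + 1119971767114310544 /1516764610553291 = 740.51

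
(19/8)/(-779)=-0.00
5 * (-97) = -485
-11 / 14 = -0.79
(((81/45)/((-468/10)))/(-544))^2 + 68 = 13603586049/200052736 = 68.00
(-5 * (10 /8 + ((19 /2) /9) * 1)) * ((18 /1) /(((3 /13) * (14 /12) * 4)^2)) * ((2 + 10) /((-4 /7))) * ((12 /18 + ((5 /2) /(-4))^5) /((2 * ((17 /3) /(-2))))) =-1688079315 /4456448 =-378.79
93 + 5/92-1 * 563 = -469.95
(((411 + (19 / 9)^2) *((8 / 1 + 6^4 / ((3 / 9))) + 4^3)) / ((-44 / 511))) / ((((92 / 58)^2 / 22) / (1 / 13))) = -795408935860 / 61893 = -12851355.34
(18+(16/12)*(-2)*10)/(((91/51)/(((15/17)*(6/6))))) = -30/7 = -4.29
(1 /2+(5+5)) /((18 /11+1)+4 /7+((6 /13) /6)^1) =7007 /2192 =3.20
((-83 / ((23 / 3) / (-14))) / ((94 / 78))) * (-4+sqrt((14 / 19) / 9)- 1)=-679770 / 1081+45318 * sqrt(266) / 20539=-592.85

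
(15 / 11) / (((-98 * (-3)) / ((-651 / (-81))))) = 155 / 4158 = 0.04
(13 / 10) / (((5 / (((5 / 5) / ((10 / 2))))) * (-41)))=-13 / 10250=-0.00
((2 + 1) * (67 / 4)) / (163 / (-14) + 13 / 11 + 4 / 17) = -263109 / 53542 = -4.91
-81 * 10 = -810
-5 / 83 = -0.06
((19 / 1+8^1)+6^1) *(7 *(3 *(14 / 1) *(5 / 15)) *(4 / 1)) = 12936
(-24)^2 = 576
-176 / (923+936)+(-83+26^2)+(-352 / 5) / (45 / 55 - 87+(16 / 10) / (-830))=24672669833 / 41555917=593.72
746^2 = 556516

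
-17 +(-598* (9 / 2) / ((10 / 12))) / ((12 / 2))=-2776 / 5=-555.20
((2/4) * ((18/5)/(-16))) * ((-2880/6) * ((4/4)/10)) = 27/5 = 5.40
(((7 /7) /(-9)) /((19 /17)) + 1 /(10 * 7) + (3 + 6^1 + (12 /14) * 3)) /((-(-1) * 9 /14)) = 137491 /7695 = 17.87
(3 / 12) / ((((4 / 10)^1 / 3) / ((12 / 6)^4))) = 30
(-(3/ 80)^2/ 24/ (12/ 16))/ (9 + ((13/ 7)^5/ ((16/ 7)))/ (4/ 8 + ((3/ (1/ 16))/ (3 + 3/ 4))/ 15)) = -487403/ 100703985600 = -0.00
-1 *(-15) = 15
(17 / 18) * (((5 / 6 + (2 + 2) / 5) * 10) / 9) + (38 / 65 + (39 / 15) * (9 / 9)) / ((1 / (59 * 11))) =65344843 / 31590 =2068.53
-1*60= -60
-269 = -269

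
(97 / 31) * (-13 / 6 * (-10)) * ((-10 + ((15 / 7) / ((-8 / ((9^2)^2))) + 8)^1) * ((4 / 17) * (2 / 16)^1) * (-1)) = 621212735 / 177072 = 3508.25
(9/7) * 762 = 6858/7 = 979.71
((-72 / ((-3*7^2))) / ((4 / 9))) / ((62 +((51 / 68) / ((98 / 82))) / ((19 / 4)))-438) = -1026 / 349933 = -0.00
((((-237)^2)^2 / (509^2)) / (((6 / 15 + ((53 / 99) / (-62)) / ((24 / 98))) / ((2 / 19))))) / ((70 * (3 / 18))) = 1394288882742096 / 4628609273771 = 301.23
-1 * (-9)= 9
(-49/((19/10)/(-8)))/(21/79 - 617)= -154840/462859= -0.33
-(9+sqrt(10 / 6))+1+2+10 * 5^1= 44 -sqrt(15) / 3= 42.71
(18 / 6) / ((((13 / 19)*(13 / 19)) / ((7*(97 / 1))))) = 735357 / 169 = 4351.22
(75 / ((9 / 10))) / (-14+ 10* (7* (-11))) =-125 / 1176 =-0.11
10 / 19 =0.53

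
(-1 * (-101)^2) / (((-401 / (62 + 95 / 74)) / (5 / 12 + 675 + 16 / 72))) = 387313638803 / 356088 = 1087690.79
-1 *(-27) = 27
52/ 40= 13/ 10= 1.30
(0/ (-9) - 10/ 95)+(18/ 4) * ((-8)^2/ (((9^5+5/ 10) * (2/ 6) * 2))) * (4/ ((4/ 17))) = 2522/ 131993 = 0.02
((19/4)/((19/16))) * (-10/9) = -40/9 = -4.44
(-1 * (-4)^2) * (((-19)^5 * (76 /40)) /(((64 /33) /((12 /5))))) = 4657542219 /50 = 93150844.38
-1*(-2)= 2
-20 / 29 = -0.69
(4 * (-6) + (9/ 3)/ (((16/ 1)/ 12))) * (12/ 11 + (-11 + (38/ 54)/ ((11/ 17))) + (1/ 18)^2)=911441/ 4752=191.80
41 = 41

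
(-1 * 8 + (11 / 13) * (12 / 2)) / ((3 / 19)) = -722 / 39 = -18.51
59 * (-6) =-354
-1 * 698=-698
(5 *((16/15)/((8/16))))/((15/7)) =224/45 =4.98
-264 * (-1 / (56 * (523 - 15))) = 33 / 3556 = 0.01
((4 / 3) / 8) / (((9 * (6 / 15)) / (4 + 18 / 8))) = 125 / 432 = 0.29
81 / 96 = 27 / 32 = 0.84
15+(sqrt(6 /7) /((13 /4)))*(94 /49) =376*sqrt(42) /4459+15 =15.55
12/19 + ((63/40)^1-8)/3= -3443/2280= -1.51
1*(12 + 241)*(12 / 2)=1518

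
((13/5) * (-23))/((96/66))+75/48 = -791/20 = -39.55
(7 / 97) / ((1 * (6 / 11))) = 77 / 582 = 0.13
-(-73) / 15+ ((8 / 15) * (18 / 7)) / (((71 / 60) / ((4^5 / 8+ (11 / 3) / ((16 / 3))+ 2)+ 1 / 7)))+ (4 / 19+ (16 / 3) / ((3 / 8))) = 508426319 / 2974545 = 170.93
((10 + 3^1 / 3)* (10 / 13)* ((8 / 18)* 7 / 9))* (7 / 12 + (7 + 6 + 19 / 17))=2309230 / 53703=43.00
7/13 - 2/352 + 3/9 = 5945/6864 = 0.87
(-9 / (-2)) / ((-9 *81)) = -1 / 162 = -0.01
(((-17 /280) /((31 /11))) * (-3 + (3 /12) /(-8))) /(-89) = -18139 /24720640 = -0.00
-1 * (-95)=95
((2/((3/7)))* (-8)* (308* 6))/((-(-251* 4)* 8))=-2156/251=-8.59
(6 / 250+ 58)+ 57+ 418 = 66628 / 125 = 533.02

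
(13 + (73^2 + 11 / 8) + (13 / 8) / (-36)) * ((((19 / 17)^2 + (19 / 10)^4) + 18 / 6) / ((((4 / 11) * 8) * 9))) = 845414662575461 / 239708160000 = 3526.85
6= 6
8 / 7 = 1.14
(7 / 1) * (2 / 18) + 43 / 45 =26 / 15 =1.73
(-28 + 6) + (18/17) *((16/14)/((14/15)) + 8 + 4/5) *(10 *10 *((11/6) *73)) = 118311754/833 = 142030.92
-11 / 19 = -0.58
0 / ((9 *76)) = 0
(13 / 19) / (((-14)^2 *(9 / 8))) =0.00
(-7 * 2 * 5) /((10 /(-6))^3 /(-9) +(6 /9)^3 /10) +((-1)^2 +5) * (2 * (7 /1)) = -29526 /661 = -44.67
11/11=1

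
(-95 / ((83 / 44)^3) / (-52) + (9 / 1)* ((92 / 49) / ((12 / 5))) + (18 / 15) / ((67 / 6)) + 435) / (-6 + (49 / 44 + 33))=2375233924508896 / 150934394252005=15.74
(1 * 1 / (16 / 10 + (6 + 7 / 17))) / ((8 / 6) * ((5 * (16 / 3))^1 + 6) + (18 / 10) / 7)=8925 / 3132827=0.00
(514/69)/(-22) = -0.34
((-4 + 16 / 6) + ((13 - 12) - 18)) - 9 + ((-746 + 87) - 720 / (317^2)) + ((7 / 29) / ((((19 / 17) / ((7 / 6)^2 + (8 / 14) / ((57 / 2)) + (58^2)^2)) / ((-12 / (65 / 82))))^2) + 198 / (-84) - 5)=1146585395256841731256528938868343 / 202175341121467350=5671242540740766.84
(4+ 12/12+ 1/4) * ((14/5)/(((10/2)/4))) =294/25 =11.76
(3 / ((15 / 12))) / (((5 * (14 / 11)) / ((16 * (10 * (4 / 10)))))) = 4224 / 175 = 24.14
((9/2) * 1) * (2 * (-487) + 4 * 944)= 12609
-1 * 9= -9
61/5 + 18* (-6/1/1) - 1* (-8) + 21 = -334/5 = -66.80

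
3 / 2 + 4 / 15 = 1.77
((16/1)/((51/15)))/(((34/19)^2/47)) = 339340/4913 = 69.07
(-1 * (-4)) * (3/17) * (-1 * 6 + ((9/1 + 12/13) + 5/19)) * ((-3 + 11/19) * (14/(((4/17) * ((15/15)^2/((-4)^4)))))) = -511408128/4693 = -108972.54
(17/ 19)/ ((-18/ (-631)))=10727/ 342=31.37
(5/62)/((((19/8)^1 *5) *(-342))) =-2/100719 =-0.00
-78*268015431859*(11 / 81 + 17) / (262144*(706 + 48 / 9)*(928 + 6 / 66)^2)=-13299193744275439 / 5962941956947968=-2.23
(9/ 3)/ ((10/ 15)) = 9/ 2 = 4.50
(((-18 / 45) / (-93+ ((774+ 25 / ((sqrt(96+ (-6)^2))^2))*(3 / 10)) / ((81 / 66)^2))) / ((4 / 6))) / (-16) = 2187 / 3569224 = 0.00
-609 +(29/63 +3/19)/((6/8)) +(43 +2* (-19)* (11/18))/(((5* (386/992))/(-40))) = -703319383/693063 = -1014.80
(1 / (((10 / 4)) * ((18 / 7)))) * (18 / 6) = 7 / 15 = 0.47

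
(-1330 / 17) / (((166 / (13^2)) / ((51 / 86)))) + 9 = -272913 / 7138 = -38.23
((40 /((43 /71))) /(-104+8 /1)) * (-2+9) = -2485 /516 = -4.82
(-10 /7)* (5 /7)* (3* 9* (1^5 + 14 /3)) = -7650 /49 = -156.12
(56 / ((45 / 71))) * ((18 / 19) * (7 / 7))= 7952 / 95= 83.71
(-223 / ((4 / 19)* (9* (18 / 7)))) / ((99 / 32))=-118636 / 8019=-14.79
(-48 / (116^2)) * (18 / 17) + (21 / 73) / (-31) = -0.01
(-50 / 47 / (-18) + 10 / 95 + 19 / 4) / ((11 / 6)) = 157987 / 58938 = 2.68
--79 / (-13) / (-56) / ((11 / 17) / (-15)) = -20145 / 8008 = -2.52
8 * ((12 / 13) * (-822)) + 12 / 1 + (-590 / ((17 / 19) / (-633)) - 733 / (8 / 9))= 725807967 / 1768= 410524.87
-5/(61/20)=-100/61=-1.64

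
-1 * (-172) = 172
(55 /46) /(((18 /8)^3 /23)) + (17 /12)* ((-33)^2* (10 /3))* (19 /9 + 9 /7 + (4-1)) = 335757895 /10206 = 32898.09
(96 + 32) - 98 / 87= 11038 / 87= 126.87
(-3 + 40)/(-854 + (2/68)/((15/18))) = -3145/72587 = -0.04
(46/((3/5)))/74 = 115/111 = 1.04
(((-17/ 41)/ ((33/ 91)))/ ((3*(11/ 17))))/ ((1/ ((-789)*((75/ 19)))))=172915925/ 94259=1834.48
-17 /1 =-17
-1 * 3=-3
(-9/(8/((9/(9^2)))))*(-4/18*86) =2.39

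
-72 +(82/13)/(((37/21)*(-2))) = -35493/481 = -73.79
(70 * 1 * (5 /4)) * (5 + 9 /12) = 4025 /8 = 503.12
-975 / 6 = -325 / 2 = -162.50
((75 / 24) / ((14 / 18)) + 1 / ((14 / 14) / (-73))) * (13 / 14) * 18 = -451971 / 392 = -1152.99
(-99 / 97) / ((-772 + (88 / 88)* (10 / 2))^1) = 99 / 74399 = 0.00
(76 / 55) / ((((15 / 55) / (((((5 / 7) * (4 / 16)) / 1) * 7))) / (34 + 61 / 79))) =52193 / 237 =220.22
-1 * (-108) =108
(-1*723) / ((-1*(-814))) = -723 / 814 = -0.89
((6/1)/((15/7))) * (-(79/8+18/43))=-24787/860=-28.82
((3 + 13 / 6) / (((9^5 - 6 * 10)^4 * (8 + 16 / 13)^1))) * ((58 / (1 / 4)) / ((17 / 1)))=11687 / 18525740081864604920730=0.00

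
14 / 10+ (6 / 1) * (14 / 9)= 161 / 15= 10.73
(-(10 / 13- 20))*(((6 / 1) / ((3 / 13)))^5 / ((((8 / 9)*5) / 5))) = 257049000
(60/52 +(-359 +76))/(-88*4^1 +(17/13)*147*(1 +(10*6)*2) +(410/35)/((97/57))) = -2487856/202268999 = -0.01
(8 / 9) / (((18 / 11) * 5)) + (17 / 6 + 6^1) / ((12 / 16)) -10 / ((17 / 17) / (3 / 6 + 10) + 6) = 265571 / 25920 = 10.25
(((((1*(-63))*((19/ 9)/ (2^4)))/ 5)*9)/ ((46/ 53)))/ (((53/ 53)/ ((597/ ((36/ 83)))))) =-349284999/ 14720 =-23728.60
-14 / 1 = -14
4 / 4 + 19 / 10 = 29 / 10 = 2.90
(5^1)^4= 625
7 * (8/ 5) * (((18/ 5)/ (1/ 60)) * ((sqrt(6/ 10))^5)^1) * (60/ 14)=93312 * sqrt(15)/ 125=2891.17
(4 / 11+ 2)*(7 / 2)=91 / 11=8.27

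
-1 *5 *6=-30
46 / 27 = 1.70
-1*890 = -890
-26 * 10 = -260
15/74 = 0.20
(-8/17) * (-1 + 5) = -32/17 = -1.88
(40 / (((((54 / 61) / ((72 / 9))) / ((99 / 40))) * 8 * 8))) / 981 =671 / 47088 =0.01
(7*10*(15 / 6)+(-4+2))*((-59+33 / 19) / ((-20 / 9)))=423504 / 95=4457.94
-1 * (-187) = 187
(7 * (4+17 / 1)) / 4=147 / 4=36.75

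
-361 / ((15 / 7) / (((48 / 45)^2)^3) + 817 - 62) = -42396024832 / 88838445935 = -0.48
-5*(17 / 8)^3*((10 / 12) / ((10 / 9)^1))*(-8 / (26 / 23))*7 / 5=2372979 / 6656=356.52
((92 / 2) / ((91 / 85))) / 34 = 115 / 91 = 1.26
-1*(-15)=15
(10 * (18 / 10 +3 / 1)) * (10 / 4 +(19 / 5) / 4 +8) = 2748 / 5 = 549.60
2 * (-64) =-128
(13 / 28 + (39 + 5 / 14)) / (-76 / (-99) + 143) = 110385 / 398524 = 0.28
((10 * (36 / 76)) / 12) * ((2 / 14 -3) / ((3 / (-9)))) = 450 / 133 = 3.38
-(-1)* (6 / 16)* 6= 9 / 4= 2.25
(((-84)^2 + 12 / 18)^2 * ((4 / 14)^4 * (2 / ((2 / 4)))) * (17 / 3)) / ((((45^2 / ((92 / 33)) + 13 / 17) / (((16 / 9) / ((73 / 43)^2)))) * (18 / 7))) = 49228894412800 / 19838979027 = 2481.42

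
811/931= 0.87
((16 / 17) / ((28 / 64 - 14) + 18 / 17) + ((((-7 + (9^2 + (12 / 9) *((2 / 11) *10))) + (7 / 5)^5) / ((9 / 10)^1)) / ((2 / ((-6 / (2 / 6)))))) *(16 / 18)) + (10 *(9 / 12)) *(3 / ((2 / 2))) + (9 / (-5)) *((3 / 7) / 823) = -5126028608131537 / 7273961021250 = -704.71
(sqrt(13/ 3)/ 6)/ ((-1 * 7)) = -sqrt(39)/ 126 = -0.05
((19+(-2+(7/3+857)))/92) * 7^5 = 44185603/276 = 160092.76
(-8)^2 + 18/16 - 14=409/8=51.12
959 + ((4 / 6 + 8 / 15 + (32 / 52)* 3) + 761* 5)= 309858 / 65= 4767.05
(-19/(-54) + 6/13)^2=326041/492804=0.66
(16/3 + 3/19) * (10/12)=4.58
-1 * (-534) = 534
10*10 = 100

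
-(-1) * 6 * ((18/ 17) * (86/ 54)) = 172/ 17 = 10.12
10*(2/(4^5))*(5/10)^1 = 5/512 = 0.01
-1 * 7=-7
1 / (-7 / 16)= -16 / 7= -2.29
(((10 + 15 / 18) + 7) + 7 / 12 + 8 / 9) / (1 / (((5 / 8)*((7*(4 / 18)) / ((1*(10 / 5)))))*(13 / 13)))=24325 / 2592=9.38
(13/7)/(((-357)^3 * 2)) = -13/636990102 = -0.00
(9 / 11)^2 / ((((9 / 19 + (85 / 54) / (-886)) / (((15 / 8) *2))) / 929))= 256515187365 / 51906701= 4941.85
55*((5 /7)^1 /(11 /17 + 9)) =4675 /1148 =4.07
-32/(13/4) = -128/13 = -9.85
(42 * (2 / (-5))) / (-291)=28 / 485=0.06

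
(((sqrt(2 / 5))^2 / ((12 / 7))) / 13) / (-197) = -7 / 76830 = -0.00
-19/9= -2.11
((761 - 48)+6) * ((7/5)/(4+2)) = 5033/30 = 167.77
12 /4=3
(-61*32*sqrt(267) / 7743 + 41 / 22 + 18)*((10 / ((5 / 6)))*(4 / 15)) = 3496 / 55-31232*sqrt(267) / 38715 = 50.38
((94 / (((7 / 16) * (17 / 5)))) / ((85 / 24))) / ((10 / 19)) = 342912 / 10115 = 33.90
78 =78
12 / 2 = 6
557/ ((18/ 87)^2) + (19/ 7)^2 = 22966409/ 1764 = 13019.51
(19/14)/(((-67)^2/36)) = 342/31423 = 0.01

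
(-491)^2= 241081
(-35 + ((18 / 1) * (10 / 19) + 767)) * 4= 56352 / 19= 2965.89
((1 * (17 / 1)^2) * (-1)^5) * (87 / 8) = -3142.88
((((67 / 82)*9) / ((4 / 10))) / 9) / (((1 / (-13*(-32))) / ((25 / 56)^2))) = 2721875 / 16072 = 169.36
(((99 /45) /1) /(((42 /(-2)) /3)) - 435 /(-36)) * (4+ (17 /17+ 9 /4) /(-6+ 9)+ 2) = 84031 /1008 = 83.36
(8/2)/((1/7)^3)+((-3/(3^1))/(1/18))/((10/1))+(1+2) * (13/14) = 96109/70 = 1372.99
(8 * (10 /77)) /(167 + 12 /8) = 160 /25949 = 0.01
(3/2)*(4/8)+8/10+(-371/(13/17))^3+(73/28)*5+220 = -17561663074073/153790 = -114192490.24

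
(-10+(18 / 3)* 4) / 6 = 7 / 3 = 2.33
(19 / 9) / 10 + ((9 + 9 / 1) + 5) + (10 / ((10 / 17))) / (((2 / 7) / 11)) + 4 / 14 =213569 / 315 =678.00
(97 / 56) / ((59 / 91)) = 2.67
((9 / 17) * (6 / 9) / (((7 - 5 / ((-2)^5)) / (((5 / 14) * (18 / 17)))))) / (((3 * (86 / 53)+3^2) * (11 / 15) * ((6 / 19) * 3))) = 483360 / 249700913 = 0.00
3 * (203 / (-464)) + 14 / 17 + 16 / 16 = 139 / 272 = 0.51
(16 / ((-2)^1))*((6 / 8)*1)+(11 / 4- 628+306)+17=-1233 / 4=-308.25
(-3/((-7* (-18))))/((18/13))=-13/756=-0.02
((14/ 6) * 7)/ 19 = 49/ 57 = 0.86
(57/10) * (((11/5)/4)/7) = 627/1400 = 0.45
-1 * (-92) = 92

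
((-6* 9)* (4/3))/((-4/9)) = 162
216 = 216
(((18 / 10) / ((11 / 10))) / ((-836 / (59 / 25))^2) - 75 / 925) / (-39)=2402068609 / 1155580855000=0.00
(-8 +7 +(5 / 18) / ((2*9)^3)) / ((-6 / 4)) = 104971 / 157464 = 0.67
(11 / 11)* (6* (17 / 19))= 102 / 19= 5.37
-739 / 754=-0.98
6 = 6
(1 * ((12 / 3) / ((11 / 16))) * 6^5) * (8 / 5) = 3981312 / 55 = 72387.49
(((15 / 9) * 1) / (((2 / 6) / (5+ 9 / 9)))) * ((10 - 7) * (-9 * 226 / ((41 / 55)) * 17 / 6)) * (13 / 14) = -185424525 / 287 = -646078.48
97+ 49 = 146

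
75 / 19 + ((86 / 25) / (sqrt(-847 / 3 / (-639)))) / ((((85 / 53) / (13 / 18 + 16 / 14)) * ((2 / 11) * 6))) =75 / 19 + 107113 * sqrt(1491) / 749700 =9.46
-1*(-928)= 928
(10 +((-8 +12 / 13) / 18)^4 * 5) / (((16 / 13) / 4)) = 948137245 / 28829034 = 32.89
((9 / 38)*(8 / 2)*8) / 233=144 / 4427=0.03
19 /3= 6.33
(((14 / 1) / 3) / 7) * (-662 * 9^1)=-3972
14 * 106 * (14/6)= 10388/3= 3462.67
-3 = -3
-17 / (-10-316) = 17 / 326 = 0.05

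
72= 72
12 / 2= 6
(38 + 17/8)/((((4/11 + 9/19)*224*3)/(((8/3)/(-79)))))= -22363/9290400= -0.00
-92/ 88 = -23/ 22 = -1.05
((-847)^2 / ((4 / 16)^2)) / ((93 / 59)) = 677234096 / 93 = 7282087.05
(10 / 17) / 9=0.07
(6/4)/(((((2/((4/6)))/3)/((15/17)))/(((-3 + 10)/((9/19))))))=665/34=19.56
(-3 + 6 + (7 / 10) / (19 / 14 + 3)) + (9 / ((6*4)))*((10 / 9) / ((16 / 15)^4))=278441191 / 79953920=3.48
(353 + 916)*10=12690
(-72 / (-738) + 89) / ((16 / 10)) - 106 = -16503 / 328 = -50.31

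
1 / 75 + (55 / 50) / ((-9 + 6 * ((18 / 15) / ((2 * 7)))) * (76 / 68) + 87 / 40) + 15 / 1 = 12927322 / 869775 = 14.86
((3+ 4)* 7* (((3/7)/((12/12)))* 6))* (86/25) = 10836/25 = 433.44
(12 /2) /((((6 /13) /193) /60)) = 150540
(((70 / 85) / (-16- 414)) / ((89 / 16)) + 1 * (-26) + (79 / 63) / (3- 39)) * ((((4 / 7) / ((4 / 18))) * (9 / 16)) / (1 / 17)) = -19207947881 / 30003680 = -640.19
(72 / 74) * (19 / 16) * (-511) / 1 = -87381 / 148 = -590.41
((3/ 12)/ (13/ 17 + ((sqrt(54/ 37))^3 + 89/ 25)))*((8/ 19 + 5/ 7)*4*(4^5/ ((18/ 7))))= 764762397881600/ 6099410043693 - 2325085920000*sqrt(222)/ 677712227077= 74.27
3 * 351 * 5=5265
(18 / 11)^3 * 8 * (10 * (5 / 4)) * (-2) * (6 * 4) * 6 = -167961600 / 1331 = -126192.04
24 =24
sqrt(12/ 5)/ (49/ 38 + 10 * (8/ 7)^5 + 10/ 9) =11495988 * sqrt(15)/ 629325535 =0.07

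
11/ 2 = 5.50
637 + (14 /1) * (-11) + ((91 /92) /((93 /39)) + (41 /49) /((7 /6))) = 473595349 /978236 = 484.13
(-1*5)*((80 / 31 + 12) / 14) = -1130 / 217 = -5.21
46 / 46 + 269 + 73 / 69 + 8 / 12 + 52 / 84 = 131542 / 483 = 272.34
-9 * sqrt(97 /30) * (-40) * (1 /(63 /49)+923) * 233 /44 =1937162 * sqrt(2910) /33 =3166638.56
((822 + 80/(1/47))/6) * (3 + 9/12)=2863.75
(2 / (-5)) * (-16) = 32 / 5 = 6.40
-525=-525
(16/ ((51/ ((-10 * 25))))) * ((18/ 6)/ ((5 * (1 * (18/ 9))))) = -400/ 17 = -23.53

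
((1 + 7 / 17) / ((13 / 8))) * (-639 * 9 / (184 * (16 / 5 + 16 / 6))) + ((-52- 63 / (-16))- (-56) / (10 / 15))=28009255 / 894608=31.31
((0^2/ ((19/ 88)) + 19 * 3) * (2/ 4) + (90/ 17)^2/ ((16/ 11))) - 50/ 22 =578531/ 12716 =45.50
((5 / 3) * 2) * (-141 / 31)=-470 / 31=-15.16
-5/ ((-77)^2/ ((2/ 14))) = -5/ 41503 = -0.00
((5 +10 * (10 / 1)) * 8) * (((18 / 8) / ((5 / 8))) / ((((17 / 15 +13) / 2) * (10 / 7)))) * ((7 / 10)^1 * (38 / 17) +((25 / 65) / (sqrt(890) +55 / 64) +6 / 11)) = 1327104 * sqrt(890) / 10243363 +114204310236 / 180708385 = 635.85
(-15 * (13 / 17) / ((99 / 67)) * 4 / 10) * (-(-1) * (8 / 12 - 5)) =13.46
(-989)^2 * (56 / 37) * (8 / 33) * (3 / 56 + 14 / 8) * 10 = 7903217680 / 1221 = 6472741.75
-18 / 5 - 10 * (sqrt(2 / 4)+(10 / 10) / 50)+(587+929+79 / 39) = 295274 / 195 - 5 * sqrt(2) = 1507.15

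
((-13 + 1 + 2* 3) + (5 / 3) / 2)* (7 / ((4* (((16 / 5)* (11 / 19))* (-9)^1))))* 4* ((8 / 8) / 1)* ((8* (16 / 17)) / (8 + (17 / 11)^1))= 2356 / 1377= 1.71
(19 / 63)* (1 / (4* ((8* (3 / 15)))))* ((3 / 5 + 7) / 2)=0.18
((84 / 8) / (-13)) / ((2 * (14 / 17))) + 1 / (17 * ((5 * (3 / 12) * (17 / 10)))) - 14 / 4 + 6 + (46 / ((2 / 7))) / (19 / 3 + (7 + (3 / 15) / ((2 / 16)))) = 1541097 / 120224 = 12.82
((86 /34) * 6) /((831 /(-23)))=-1978 /4709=-0.42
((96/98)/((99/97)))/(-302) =-776/244167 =-0.00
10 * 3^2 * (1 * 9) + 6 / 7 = 810.86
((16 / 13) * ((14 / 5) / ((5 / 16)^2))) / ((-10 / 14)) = -401408 / 8125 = -49.40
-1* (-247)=247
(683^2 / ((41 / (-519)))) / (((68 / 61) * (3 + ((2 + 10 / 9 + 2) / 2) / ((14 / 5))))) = -930420240813 / 687242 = -1353846.59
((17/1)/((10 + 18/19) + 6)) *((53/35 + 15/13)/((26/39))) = 588183/146510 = 4.01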